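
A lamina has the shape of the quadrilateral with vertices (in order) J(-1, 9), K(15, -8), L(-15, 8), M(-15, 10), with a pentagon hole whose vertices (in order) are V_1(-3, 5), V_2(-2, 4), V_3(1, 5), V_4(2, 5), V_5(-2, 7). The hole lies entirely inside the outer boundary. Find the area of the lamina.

Outer boundary:
Apply the shoelace formula: 2A = Σ (x_i·y_{i+1} − x_{i+1}·y_i), indices taken mod 4.
Σ = (-127) + (0) + (-30) + (-125) = -282
Area = |Σ|/2 = 141.
Hole:
Σ = (-2) + (-14) + (-5) + (24) + (11) = 14
Area = |Σ|/2 = 7.
Net area = 141 − 7 = 134.

134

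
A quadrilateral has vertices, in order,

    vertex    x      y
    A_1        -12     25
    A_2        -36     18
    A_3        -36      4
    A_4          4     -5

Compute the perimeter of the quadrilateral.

114

|A_1A_2| = √((-24)² + (-7)²) = √625 = 25
|A_2A_3| = √((0)² + (-14)²) = √196 = 14
|A_3A_4| = √((40)² + (-9)²) = √1681 = 41
|A_4A_1| = √((-16)² + (30)²) = √1156 = 34
Perimeter = 25 + 14 + 41 + 34 = 114.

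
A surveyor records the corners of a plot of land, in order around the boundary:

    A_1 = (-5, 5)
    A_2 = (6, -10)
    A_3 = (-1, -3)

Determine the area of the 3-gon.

Apply the surveyor's formula: 2A = Σ (x_i·y_{i+1} − x_{i+1}·y_i), indices taken mod 3.
Σ = (20) + (-28) + (-20) = -28
Area = |Σ|/2 = 14.

14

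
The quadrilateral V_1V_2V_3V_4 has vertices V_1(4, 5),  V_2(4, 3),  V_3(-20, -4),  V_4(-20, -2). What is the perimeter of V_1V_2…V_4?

54

|V_1V_2| = √((0)² + (-2)²) = √4 = 2
|V_2V_3| = √((-24)² + (-7)²) = √625 = 25
|V_3V_4| = √((0)² + (2)²) = √4 = 2
|V_4V_1| = √((24)² + (7)²) = √625 = 25
Perimeter = 2 + 25 + 2 + 25 = 54.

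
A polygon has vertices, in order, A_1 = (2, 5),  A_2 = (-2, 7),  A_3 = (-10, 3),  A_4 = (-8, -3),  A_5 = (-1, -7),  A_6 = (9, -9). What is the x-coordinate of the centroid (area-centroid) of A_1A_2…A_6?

Apply the shoelace (surveyor's) formula. First the cross-terms c_i = x_i·y_{i+1} − x_{i+1}·y_i:
  24, 64, 54, 53, 72, 63  ⇒  2A = 330, A = 165.
Then Σ (x_i + x_{i+1})·c_i = -948, so x̄ = -948 / (6·165) = -158/165.

-158/165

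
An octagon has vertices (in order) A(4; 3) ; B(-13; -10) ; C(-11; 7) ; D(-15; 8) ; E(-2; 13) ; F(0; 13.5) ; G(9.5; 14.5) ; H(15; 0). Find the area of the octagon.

Cross-terms: -1, -201, 17, -179, -27, -128.25, -217.5, 45  ⇒  Σ = -691.75
Area = |Σ|/2 = 345.875.

345.875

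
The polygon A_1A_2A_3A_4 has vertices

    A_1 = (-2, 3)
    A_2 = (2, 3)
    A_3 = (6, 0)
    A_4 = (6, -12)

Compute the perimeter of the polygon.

|A_1A_2| = √((4)² + (0)²) = √16 = 4
|A_2A_3| = √((4)² + (-3)²) = √25 = 5
|A_3A_4| = √((0)² + (-12)²) = √144 = 12
|A_4A_1| = √((-8)² + (15)²) = √289 = 17
Perimeter = 4 + 5 + 12 + 17 = 38.

38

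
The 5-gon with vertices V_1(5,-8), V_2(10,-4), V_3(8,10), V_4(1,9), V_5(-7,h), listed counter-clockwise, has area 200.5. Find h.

The doubled signed area Σ (x_i y_{i+1} − x_{i+1} y_i) is linear in h.
With h=0 it equals 373; the coefficient of h is -4 (from the two edges through V_5).
So -4·h + 373 = 2·200.5 = 401 ⇒ h = -7.

-7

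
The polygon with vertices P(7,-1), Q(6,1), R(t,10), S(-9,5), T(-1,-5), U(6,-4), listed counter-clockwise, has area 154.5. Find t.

Write out the shoelace sum; only the two edges meeting at R involve t:
2·Area = [(6·10 − t·1) + (t·5 − (-9)·10)] + 119
       = 4·t + 269 = 309
⇒ t = 10.

10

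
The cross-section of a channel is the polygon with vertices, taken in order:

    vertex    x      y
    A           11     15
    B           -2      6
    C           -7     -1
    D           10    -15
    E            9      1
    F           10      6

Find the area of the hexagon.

264

Apply the surveyor's formula: 2A = Σ (x_i·y_{i+1} − x_{i+1}·y_i), indices taken mod 6.
Σ = (96) + (44) + (115) + (145) + (44) + (84) = 528
Area = |Σ|/2 = 264.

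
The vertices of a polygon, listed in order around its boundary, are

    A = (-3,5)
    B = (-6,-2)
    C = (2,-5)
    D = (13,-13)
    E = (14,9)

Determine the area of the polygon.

252.5

Apply Gauss's area formula: 2A = Σ (x_i·y_{i+1} − x_{i+1}·y_i), indices taken mod 5.
Cross-terms: 36, 34, 39, 299, 97  ⇒  Σ = 505
Area = |Σ|/2 = 252.5.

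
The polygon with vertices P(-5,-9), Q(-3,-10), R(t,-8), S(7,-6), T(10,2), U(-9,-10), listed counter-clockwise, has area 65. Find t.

Write out the shoelace sum; only the two edges meeting at R involve t:
2·Area = [((-3)·(-8) − t·(-10)) + (t·(-6) − 7·(-8))] + 46
       = 4·t + 126 = 130
⇒ t = 1.

1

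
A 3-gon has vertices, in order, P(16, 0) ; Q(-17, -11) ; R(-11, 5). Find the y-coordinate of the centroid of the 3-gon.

-2

Apply the shoelace (surveyor's) formula. First the cross-terms c_i = x_i·y_{i+1} − x_{i+1}·y_i:
  -176, -206, -80  ⇒  2A = -462, A = -231.
Then Σ (y_i + y_{i+1})·c_i = 2772, so ȳ = 2772 / (6·(-231)) = -2.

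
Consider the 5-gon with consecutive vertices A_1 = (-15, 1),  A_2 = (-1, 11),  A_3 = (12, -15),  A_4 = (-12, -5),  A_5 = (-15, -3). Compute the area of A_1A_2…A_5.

Cross-terms: -164, -117, -240, -39, -60  ⇒  Σ = -620
Area = |Σ|/2 = 310.

310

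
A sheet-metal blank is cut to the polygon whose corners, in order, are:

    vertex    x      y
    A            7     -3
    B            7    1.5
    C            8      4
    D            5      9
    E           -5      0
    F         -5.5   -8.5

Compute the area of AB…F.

Apply the surveyor's formula: 2A = Σ (x_i·y_{i+1} − x_{i+1}·y_i), indices taken mod 6.
A→B: (7)(1.5) − (7)(-3) = 31.5
B→C: (7)(4) − (8)(1.5) = 16
C→D: (8)(9) − (5)(4) = 52
D→E: (5)(0) − (-5)(9) = 45
E→F: (-5)(-8.5) − (-5.5)(0) = 42.5
F→A: (-5.5)(-3) − (7)(-8.5) = 76
Σ = 263
Area = |Σ|/2 = 131.5.

131.5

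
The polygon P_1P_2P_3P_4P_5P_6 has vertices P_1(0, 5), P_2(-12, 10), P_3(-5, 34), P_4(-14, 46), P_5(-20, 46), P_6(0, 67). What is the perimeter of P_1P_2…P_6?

|P_1P_2| = √((-12)² + (5)²) = √169 = 13
|P_2P_3| = √((7)² + (24)²) = √625 = 25
|P_3P_4| = √((-9)² + (12)²) = √225 = 15
|P_4P_5| = √((-6)² + (0)²) = √36 = 6
|P_5P_6| = √((20)² + (21)²) = √841 = 29
|P_6P_1| = √((0)² + (-62)²) = √3844 = 62
Perimeter = 13 + 25 + 15 + 6 + 29 + 62 = 150.

150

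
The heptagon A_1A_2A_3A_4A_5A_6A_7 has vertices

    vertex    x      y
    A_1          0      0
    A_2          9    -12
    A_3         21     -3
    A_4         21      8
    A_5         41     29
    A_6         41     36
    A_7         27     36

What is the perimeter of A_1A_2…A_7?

|A_1A_2| = √((9)² + (-12)²) = √225 = 15
|A_2A_3| = √((12)² + (9)²) = √225 = 15
|A_3A_4| = √((0)² + (11)²) = √121 = 11
|A_4A_5| = √((20)² + (21)²) = √841 = 29
|A_5A_6| = √((0)² + (7)²) = √49 = 7
|A_6A_7| = √((-14)² + (0)²) = √196 = 14
|A_7A_1| = √((-27)² + (-36)²) = √2025 = 45
Perimeter = 15 + 15 + 11 + 29 + 7 + 14 + 45 = 136.

136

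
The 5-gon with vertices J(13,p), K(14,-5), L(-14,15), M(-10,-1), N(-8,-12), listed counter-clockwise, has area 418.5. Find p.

The doubled signed area Σ (x_i y_{i+1} − x_{i+1} y_i) is linear in p.
With p=0 it equals 507; the coefficient of p is -22 (from the two edges through J).
So -22·p + 507 = 2·418.5 = 837 ⇒ p = -15.

-15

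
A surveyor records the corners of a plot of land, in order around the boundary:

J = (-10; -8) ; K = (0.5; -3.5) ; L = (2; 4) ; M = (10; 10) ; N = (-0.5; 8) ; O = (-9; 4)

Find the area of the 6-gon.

Apply the shoelace formula: 2A = Σ (x_i·y_{i+1} − x_{i+1}·y_i), indices taken mod 6.
Σ = (39) + (9) + (-20) + (85) + (70) + (112) = 295
Area = |Σ|/2 = 147.5.

147.5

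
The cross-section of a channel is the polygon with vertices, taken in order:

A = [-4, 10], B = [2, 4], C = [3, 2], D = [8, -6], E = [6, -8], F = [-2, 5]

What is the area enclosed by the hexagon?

46

A→B: (-4)(4) − (2)(10) = -36
B→C: (2)(2) − (3)(4) = -8
C→D: (3)(-6) − (8)(2) = -34
D→E: (8)(-8) − (6)(-6) = -28
E→F: (6)(5) − (-2)(-8) = 14
F→A: (-2)(10) − (-4)(5) = 0
Σ = -92
Area = |Σ|/2 = 46.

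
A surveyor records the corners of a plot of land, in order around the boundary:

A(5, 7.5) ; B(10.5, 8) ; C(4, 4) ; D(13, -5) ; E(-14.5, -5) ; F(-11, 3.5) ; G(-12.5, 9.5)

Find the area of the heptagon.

Cross-terms: -38.75, 10, -72, -137.5, -105.75, -60.75, -141.25  ⇒  Σ = -546
Area = |Σ|/2 = 273.

273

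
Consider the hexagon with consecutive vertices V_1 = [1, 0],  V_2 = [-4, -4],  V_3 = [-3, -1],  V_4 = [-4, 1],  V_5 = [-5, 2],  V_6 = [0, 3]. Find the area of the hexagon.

20

Apply Gauss's area formula: 2A = Σ (x_i·y_{i+1} − x_{i+1}·y_i), indices taken mod 6.
Σ = (-4) + (-8) + (-7) + (-3) + (-15) + (-3) = -40
Area = |Σ|/2 = 20.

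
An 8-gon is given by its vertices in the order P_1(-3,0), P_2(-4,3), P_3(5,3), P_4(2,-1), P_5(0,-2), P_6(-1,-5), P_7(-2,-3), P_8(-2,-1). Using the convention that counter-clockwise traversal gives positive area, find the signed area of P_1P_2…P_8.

-33.5

Σ = (-9) + (-27) + (-11) + (-4) + (-2) + (-7) + (-4) + (-3) = -67
Signed area = Σ/2 = -33.5 (negative ⇒ clockwise traversal).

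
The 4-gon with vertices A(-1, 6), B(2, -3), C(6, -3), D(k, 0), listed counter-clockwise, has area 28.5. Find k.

Write out the shoelace sum; only the two edges meeting at D involve k:
2·Area = [(6·0 − k·(-3)) + (k·6 − (-1)·0)] + 3
       = 9·k + 3 = 57
⇒ k = 6.

6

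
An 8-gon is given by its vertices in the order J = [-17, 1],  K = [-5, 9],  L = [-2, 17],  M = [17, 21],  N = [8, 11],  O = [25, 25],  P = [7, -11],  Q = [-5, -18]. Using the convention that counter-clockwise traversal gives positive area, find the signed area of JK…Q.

-772

Apply the shoelace (surveyor's) formula: 2A = Σ (x_i·y_{i+1} − x_{i+1}·y_i), indices taken mod 8.
Σ = (-148) + (-67) + (-331) + (19) + (-75) + (-450) + (-181) + (-311) = -1544
Signed area = Σ/2 = -772 (negative ⇒ clockwise traversal).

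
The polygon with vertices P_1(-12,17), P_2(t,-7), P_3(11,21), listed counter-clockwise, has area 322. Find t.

The doubled signed area Σ (x_i y_{i+1} − x_{i+1} y_i) is linear in t.
With t=0 it equals 600; the coefficient of t is 4 (from the two edges through P_2).
So 4·t + 600 = 2·322 = 644 ⇒ t = 11.

11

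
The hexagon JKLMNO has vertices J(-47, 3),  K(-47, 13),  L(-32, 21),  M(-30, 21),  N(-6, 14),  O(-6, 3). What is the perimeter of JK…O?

|JK| = √((0)² + (10)²) = √100 = 10
|KL| = √((15)² + (8)²) = √289 = 17
|LM| = √((2)² + (0)²) = √4 = 2
|MN| = √((24)² + (-7)²) = √625 = 25
|NO| = √((0)² + (-11)²) = √121 = 11
|OJ| = √((-41)² + (0)²) = √1681 = 41
Perimeter = 10 + 17 + 2 + 25 + 11 + 41 = 106.

106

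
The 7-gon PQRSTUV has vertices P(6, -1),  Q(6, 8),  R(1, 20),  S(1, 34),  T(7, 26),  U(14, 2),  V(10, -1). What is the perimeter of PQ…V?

|PQ| = √((0)² + (9)²) = √81 = 9
|QR| = √((-5)² + (12)²) = √169 = 13
|RS| = √((0)² + (14)²) = √196 = 14
|ST| = √((6)² + (-8)²) = √100 = 10
|TU| = √((7)² + (-24)²) = √625 = 25
|UV| = √((-4)² + (-3)²) = √25 = 5
|VP| = √((-4)² + (0)²) = √16 = 4
Perimeter = 9 + 13 + 14 + 10 + 25 + 5 + 4 = 80.

80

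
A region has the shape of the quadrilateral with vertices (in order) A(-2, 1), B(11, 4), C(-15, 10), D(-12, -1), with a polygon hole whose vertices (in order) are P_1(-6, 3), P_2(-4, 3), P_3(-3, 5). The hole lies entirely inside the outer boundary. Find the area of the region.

134

Outer boundary:
Apply the shoelace (surveyor's) formula: 2A = Σ (x_i·y_{i+1} − x_{i+1}·y_i), indices taken mod 4.
Σ = (-19) + (170) + (135) + (-14) = 272
Area = |Σ|/2 = 136.
Hole:
Apply the surveyor's formula: 2A = Σ (x_i·y_{i+1} − x_{i+1}·y_i), indices taken mod 3.
Cross-terms: -6, -11, 21  ⇒  Σ = 4
Area = |Σ|/2 = 2.
Net area = 136 − 2 = 134.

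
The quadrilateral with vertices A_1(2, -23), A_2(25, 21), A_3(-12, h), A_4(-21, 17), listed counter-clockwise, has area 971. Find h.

18

The doubled signed area Σ (x_i y_{i+1} − x_{i+1} y_i) is linear in h.
With h=0 it equals 1114; the coefficient of h is 46 (from the two edges through A_3).
So 46·h + 1114 = 2·971 = 1942 ⇒ h = 18.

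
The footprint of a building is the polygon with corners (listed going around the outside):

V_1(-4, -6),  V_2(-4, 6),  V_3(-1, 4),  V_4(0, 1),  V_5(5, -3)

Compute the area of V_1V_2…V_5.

53

Apply the shoelace formula: 2A = Σ (x_i·y_{i+1} − x_{i+1}·y_i), indices taken mod 5.
V_1→V_2: (-4)(6) − (-4)(-6) = -48
V_2→V_3: (-4)(4) − (-1)(6) = -10
V_3→V_4: (-1)(1) − (0)(4) = -1
V_4→V_5: (0)(-3) − (5)(1) = -5
V_5→V_1: (5)(-6) − (-4)(-3) = -42
Σ = -106
Area = |Σ|/2 = 53.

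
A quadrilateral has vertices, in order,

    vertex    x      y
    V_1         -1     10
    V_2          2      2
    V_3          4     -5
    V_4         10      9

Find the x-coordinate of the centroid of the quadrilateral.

137/31

Apply the shoelace (surveyor's) formula. First the cross-terms c_i = x_i·y_{i+1} − x_{i+1}·y_i:
  -22, -18, 86, 109  ⇒  2A = 155, A = 77.5.
Then Σ (x_i + x_{i+1})·c_i = 2055, so x̄ = 2055 / (6·77.5) = 137/31.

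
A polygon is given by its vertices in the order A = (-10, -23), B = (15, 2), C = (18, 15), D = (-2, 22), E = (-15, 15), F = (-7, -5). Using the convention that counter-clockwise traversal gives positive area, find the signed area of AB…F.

Apply the surveyor's formula: 2A = Σ (x_i·y_{i+1} − x_{i+1}·y_i), indices taken mod 6.
Σ = (325) + (189) + (426) + (300) + (180) + (111) = 1531
Signed area = Σ/2 = 765.5 (positive ⇒ counter-clockwise traversal).

765.5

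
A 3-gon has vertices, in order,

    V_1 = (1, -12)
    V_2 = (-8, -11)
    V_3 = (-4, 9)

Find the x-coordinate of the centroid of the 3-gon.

-11/3

Apply the surveyor's formula. First the cross-terms c_i = x_i·y_{i+1} − x_{i+1}·y_i:
  -107, -116, 39  ⇒  2A = -184, A = -92.
Then Σ (x_i + x_{i+1})·c_i = 2024, so x̄ = 2024 / (6·(-92)) = -11/3.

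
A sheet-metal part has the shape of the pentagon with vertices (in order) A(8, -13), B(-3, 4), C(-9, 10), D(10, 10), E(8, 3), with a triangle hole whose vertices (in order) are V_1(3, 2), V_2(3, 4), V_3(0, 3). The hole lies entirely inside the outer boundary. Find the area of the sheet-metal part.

Outer boundary:
Apply Gauss's area formula: 2A = Σ (x_i·y_{i+1} − x_{i+1}·y_i), indices taken mod 5.
Σ = (-7) + (6) + (-190) + (-50) + (-128) = -369
Area = |Σ|/2 = 184.5.
Hole:
Cross-terms: 6, 9, -9  ⇒  Σ = 6
Area = |Σ|/2 = 3.
Net area = 184.5 − 3 = 181.5.

181.5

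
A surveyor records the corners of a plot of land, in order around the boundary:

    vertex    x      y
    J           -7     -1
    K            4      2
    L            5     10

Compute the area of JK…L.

Σ = (-10) + (30) + (65) = 85
Area = |Σ|/2 = 42.5.

42.5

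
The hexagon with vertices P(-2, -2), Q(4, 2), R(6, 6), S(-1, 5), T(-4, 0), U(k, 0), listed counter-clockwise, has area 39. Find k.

The doubled signed area Σ (x_i y_{i+1} − x_{i+1} y_i) is linear in k.
With k=0 it equals 72; the coefficient of k is -2 (from the two edges through U).
So -2·k + 72 = 2·39 = 78 ⇒ k = -3.

-3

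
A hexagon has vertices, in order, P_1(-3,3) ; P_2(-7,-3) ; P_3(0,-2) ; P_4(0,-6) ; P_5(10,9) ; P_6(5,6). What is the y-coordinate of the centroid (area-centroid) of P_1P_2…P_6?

Apply the surveyor's formula. First the cross-terms c_i = x_i·y_{i+1} − x_{i+1}·y_i:
  30, 14, 0, 60, 15, 33  ⇒  2A = 152, A = 76.
Then Σ (y_i + y_{i+1})·c_i = 632, so ȳ = 632 / (6·76) = 79/57.

79/57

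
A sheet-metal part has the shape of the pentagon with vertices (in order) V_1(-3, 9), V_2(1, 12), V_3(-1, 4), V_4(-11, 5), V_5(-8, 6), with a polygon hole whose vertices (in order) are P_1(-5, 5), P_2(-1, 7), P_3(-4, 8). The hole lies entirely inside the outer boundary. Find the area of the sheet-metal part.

30

Outer boundary:
Cross-terms: -45, 16, 39, -26, -54  ⇒  Σ = -70
Area = |Σ|/2 = 35.
Hole:
Apply Gauss's area formula: 2A = Σ (x_i·y_{i+1} − x_{i+1}·y_i), indices taken mod 3.
P_1→P_2: (-5)(7) − (-1)(5) = -30
P_2→P_3: (-1)(8) − (-4)(7) = 20
P_3→P_1: (-4)(5) − (-5)(8) = 20
Σ = 10
Area = |Σ|/2 = 5.
Net area = 35 − 5 = 30.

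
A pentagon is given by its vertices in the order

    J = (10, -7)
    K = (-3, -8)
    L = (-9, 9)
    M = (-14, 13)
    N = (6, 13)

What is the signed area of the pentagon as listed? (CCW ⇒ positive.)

Cross-terms: -101, -99, 9, -260, -172  ⇒  Σ = -623
Signed area = Σ/2 = -311.5 (negative ⇒ clockwise traversal).

-311.5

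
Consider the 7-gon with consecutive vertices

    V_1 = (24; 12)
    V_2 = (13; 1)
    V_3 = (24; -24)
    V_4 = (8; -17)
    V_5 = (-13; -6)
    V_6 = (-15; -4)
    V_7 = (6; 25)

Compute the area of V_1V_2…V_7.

935

Apply the shoelace (surveyor's) formula: 2A = Σ (x_i·y_{i+1} − x_{i+1}·y_i), indices taken mod 7.
Σ = (-132) + (-336) + (-216) + (-269) + (-38) + (-351) + (-528) = -1870
Area = |Σ|/2 = 935.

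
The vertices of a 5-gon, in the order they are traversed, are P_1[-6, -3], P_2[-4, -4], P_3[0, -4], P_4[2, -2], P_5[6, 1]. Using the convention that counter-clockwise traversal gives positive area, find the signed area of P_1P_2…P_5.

19

Σ = (12) + (16) + (8) + (14) + (-12) = 38
Signed area = Σ/2 = 19 (positive ⇒ counter-clockwise traversal).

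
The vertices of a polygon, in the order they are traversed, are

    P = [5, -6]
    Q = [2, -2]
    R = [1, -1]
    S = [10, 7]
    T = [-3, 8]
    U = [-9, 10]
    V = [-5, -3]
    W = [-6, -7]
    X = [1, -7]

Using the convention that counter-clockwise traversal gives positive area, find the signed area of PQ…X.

167

Cross-terms: 2, 0, 17, 101, 42, 77, 17, 49, 29  ⇒  Σ = 334
Signed area = Σ/2 = 167 (positive ⇒ counter-clockwise traversal).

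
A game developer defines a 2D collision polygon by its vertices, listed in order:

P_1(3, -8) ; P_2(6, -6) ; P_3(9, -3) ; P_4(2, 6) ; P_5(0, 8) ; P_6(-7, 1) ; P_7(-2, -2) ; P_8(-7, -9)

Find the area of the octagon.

Apply Gauss's area formula: 2A = Σ (x_i·y_{i+1} − x_{i+1}·y_i), indices taken mod 8.
Σ = (30) + (36) + (60) + (16) + (56) + (16) + (4) + (83) = 301
Area = |Σ|/2 = 150.5.

150.5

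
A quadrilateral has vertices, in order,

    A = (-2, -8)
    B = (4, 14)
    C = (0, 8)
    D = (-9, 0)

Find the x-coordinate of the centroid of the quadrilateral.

-326/135

Apply the shoelace (surveyor's) formula. First the cross-terms c_i = x_i·y_{i+1} − x_{i+1}·y_i:
  4, 32, 72, 72  ⇒  2A = 180, A = 90.
Then Σ (x_i + x_{i+1})·c_i = -1304, so x̄ = -1304 / (6·90) = -326/135.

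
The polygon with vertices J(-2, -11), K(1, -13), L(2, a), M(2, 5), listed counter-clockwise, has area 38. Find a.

The doubled signed area Σ (x_i y_{i+1} − x_{i+1} y_i) is linear in a.
With a=0 it equals 61; the coefficient of a is -1 (from the two edges through L).
So -1·a + 61 = 2·38 = 76 ⇒ a = -15.

-15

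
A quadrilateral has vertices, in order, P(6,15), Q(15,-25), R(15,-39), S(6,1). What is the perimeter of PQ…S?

|PQ| = √((9)² + (-40)²) = √1681 = 41
|QR| = √((0)² + (-14)²) = √196 = 14
|RS| = √((-9)² + (40)²) = √1681 = 41
|SP| = √((0)² + (14)²) = √196 = 14
Perimeter = 41 + 14 + 41 + 14 = 110.

110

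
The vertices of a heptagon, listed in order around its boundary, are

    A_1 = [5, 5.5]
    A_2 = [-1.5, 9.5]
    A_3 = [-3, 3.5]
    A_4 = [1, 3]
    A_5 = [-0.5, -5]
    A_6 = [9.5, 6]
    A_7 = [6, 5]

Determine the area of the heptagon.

Σ = (55.75) + (23.25) + (-12.5) + (-3.5) + (44.5) + (11.5) + (8) = 127
Area = |Σ|/2 = 63.5.

63.5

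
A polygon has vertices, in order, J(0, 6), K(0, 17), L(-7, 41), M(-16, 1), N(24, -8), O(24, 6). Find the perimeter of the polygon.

156

|JK| = √((0)² + (11)²) = √121 = 11
|KL| = √((-7)² + (24)²) = √625 = 25
|LM| = √((-9)² + (-40)²) = √1681 = 41
|MN| = √((40)² + (-9)²) = √1681 = 41
|NO| = √((0)² + (14)²) = √196 = 14
|OJ| = √((-24)² + (0)²) = √576 = 24
Perimeter = 11 + 25 + 41 + 41 + 14 + 24 = 156.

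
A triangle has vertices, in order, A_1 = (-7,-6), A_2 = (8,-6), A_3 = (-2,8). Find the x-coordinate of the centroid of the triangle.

-1/3

Apply the shoelace (surveyor's) formula. First the cross-terms c_i = x_i·y_{i+1} − x_{i+1}·y_i:
  90, 52, 68  ⇒  2A = 210, A = 105.
Then Σ (x_i + x_{i+1})·c_i = -210, so x̄ = -210 / (6·105) = -1/3.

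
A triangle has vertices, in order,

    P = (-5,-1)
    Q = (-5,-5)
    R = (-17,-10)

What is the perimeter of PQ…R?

32

|PQ| = √((0)² + (-4)²) = √16 = 4
|QR| = √((-12)² + (-5)²) = √169 = 13
|RP| = √((12)² + (9)²) = √225 = 15
Perimeter = 4 + 13 + 15 = 32.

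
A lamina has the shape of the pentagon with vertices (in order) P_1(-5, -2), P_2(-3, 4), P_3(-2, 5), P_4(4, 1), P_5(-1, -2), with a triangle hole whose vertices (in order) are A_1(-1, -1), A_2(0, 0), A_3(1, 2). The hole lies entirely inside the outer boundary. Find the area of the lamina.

Outer boundary:
Apply the shoelace formula: 2A = Σ (x_i·y_{i+1} − x_{i+1}·y_i), indices taken mod 5.
Σ = (-26) + (-7) + (-22) + (-7) + (-8) = -70
Area = |Σ|/2 = 35.
Hole:
Apply the shoelace formula: 2A = Σ (x_i·y_{i+1} − x_{i+1}·y_i), indices taken mod 3.
A_1→A_2: (-1)(0) − (0)(-1) = 0
A_2→A_3: (0)(2) − (1)(0) = 0
A_3→A_1: (1)(-1) − (-1)(2) = 1
Σ = 1
Area = |Σ|/2 = 0.5.
Net area = 35 − 0.5 = 34.5.

34.5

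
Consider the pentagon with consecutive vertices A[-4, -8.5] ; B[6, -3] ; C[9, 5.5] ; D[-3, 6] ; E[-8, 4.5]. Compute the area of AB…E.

A→B: (-4)(-3) − (6)(-8.5) = 63
B→C: (6)(5.5) − (9)(-3) = 60
C→D: (9)(6) − (-3)(5.5) = 70.5
D→E: (-3)(4.5) − (-8)(6) = 34.5
E→A: (-8)(-8.5) − (-4)(4.5) = 86
Σ = 314
Area = |Σ|/2 = 157.

157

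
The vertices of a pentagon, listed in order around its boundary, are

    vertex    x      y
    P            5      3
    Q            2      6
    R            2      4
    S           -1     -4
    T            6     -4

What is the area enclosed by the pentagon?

41

Apply Gauss's area formula: 2A = Σ (x_i·y_{i+1} − x_{i+1}·y_i), indices taken mod 5.
Σ = (24) + (-4) + (-4) + (28) + (38) = 82
Area = |Σ|/2 = 41.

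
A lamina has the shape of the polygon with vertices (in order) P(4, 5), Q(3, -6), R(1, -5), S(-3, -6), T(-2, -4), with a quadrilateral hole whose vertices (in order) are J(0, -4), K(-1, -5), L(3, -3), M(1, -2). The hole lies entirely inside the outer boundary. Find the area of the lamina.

28

Outer boundary:
Apply the shoelace (surveyor's) formula: 2A = Σ (x_i·y_{i+1} − x_{i+1}·y_i), indices taken mod 5.
P→Q: (4)(-6) − (3)(5) = -39
Q→R: (3)(-5) − (1)(-6) = -9
R→S: (1)(-6) − (-3)(-5) = -21
S→T: (-3)(-4) − (-2)(-6) = 0
T→P: (-2)(5) − (4)(-4) = 6
Σ = -63
Area = |Σ|/2 = 31.5.
Hole:
Apply the surveyor's formula: 2A = Σ (x_i·y_{i+1} − x_{i+1}·y_i), indices taken mod 4.
Cross-terms: -4, 18, -3, -4  ⇒  Σ = 7
Area = |Σ|/2 = 3.5.
Net area = 31.5 − 3.5 = 28.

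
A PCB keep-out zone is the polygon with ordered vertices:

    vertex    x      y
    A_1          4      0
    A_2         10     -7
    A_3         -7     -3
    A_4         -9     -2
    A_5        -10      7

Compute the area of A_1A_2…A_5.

115.5

Apply the surveyor's formula: 2A = Σ (x_i·y_{i+1} − x_{i+1}·y_i), indices taken mod 5.
Cross-terms: -28, -79, -13, -83, -28  ⇒  Σ = -231
Area = |Σ|/2 = 115.5.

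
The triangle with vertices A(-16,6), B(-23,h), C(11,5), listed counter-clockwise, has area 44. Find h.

Write out the shoelace sum; only the two edges meeting at B involve h:
2·Area = [((-16)·h − (-23)·6) + ((-23)·5 − 11·h)] + 146
       = -27·h + 169 = 88
⇒ h = 3.

3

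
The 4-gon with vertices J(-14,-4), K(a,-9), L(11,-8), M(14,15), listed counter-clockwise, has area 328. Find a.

0

Write out the shoelace sum; only the two edges meeting at K involve a:
2·Area = [((-14)·(-9) − a·(-4)) + (a·(-8) − 11·(-9))] + 431
       = -4·a + 656 = 656
⇒ a = 0.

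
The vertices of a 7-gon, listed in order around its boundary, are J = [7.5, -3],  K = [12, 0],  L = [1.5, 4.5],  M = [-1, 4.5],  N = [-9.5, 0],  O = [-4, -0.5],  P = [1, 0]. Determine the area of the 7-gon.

73.125

Σ = (36) + (54) + (11.25) + (42.75) + (4.75) + (0.5) + (-3) = 146.25
Area = |Σ|/2 = 73.125.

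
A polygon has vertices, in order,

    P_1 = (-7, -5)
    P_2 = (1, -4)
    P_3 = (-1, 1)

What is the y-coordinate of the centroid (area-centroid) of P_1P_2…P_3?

Apply the surveyor's formula. First the cross-terms c_i = x_i·y_{i+1} − x_{i+1}·y_i:
  33, -3, 12  ⇒  2A = 42, A = 21.
Then Σ (y_i + y_{i+1})·c_i = -336, so ȳ = -336 / (6·21) = -8/3.

-8/3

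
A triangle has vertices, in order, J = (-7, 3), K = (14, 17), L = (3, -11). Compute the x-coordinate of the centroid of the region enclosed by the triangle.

10/3

Apply the surveyor's formula. First the cross-terms c_i = x_i·y_{i+1} − x_{i+1}·y_i:
  -161, -205, -68  ⇒  2A = -434, A = -217.
Then Σ (x_i + x_{i+1})·c_i = -4340, so x̄ = -4340 / (6·(-217)) = 10/3.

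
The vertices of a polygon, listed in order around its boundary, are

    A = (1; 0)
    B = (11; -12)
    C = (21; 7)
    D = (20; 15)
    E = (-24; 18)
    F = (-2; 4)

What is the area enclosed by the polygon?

Cross-terms: -12, 329, 175, 720, -60, -4  ⇒  Σ = 1148
Area = |Σ|/2 = 574.

574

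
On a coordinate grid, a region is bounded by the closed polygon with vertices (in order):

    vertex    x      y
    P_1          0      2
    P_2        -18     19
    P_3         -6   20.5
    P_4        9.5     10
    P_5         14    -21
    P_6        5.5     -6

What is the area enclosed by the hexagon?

Apply Gauss's area formula: 2A = Σ (x_i·y_{i+1} − x_{i+1}·y_i), indices taken mod 6.
P_1→P_2: (0)(19) − (-18)(2) = 36
P_2→P_3: (-18)(20.5) − (-6)(19) = -255
P_3→P_4: (-6)(10) − (9.5)(20.5) = -254.75
P_4→P_5: (9.5)(-21) − (14)(10) = -339.5
P_5→P_6: (14)(-6) − (5.5)(-21) = 31.5
P_6→P_1: (5.5)(2) − (0)(-6) = 11
Σ = -770.75
Area = |Σ|/2 = 385.375.

385.375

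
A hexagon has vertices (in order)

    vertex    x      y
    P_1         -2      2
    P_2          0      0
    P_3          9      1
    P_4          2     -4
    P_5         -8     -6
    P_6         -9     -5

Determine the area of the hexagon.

Apply the shoelace formula: 2A = Σ (x_i·y_{i+1} − x_{i+1}·y_i), indices taken mod 6.
Σ = (0) + (0) + (-38) + (-44) + (-14) + (-28) = -124
Area = |Σ|/2 = 62.

62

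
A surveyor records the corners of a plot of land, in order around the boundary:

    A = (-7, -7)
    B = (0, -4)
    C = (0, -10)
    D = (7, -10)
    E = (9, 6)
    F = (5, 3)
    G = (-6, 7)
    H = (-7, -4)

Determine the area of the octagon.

Apply the shoelace formula: 2A = Σ (x_i·y_{i+1} − x_{i+1}·y_i), indices taken mod 8.
Σ = (28) + (0) + (70) + (132) + (-3) + (53) + (73) + (21) = 374
Area = |Σ|/2 = 187.

187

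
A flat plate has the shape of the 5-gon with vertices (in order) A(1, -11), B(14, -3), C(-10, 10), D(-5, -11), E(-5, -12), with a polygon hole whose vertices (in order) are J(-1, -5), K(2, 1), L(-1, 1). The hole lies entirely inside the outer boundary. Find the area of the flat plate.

Outer boundary:
Apply Gauss's area formula: 2A = Σ (x_i·y_{i+1} − x_{i+1}·y_i), indices taken mod 5.
A→B: (1)(-3) − (14)(-11) = 151
B→C: (14)(10) − (-10)(-3) = 110
C→D: (-10)(-11) − (-5)(10) = 160
D→E: (-5)(-12) − (-5)(-11) = 5
E→A: (-5)(-11) − (1)(-12) = 67
Σ = 493
Area = |Σ|/2 = 246.5.
Hole:
Apply Gauss's area formula: 2A = Σ (x_i·y_{i+1} − x_{i+1}·y_i), indices taken mod 3.
Σ = (9) + (3) + (6) = 18
Area = |Σ|/2 = 9.
Net area = 246.5 − 9 = 237.5.

237.5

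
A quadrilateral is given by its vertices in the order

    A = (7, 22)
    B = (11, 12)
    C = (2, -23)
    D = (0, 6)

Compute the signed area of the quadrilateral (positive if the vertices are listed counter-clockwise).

A→B: (7)(12) − (11)(22) = -158
B→C: (11)(-23) − (2)(12) = -277
C→D: (2)(6) − (0)(-23) = 12
D→A: (0)(22) − (7)(6) = -42
Σ = -465
Signed area = Σ/2 = -232.5 (negative ⇒ clockwise traversal).

-232.5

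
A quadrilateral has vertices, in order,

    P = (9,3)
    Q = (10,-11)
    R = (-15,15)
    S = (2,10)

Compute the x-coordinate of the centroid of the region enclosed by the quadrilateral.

40/51

Apply Gauss's area formula. First the cross-terms c_i = x_i·y_{i+1} − x_{i+1}·y_i:
  -129, -15, -180, -84  ⇒  2A = -408, A = -204.
Then Σ (x_i + x_{i+1})·c_i = -960, so x̄ = -960 / (6·(-204)) = 40/51.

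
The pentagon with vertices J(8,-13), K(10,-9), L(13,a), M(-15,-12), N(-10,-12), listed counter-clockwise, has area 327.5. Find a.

Write out the shoelace sum; only the two edges meeting at L involve a:
2·Area = [(10·a − 13·(-9)) + (13·(-12) − (-15)·a)] + 344
       = 25·a + 305 = 655
⇒ a = 14.

14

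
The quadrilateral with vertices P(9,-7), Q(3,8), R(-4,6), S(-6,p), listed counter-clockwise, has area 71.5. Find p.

The doubled signed area Σ (x_i y_{i+1} − x_{i+1} y_i) is linear in p.
With p=0 it equals 221; the coefficient of p is -13 (from the two edges through S).
So -13·p + 221 = 2·71.5 = 143 ⇒ p = 6.

6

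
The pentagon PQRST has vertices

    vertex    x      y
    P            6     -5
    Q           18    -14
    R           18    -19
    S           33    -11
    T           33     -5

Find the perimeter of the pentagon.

|PQ| = √((12)² + (-9)²) = √225 = 15
|QR| = √((0)² + (-5)²) = √25 = 5
|RS| = √((15)² + (8)²) = √289 = 17
|ST| = √((0)² + (6)²) = √36 = 6
|TP| = √((-27)² + (0)²) = √729 = 27
Perimeter = 15 + 5 + 17 + 6 + 27 = 70.

70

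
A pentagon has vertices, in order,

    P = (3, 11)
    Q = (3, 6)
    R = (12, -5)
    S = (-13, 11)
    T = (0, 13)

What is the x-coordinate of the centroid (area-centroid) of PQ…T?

Apply the shoelace (surveyor's) formula. First the cross-terms c_i = x_i·y_{i+1} − x_{i+1}·y_i:
  -15, -87, 67, -169, -39  ⇒  2A = -243, A = -121.5.
Then Σ (x_i + x_{i+1})·c_i = 618, so x̄ = 618 / (6·(-121.5)) = -206/243.

-206/243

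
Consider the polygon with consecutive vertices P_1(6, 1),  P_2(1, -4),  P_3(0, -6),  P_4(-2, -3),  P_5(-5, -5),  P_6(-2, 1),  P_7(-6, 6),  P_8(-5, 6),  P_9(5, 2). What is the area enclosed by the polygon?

61

Apply the shoelace (surveyor's) formula: 2A = Σ (x_i·y_{i+1} − x_{i+1}·y_i), indices taken mod 9.
Cross-terms: -25, -6, -12, -5, -15, -6, -6, -40, -7  ⇒  Σ = -122
Area = |Σ|/2 = 61.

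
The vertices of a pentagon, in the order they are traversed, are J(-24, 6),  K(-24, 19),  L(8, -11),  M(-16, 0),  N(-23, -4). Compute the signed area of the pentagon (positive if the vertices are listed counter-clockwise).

-273

Σ = (-312) + (112) + (-176) + (64) + (-234) = -546
Signed area = Σ/2 = -273 (negative ⇒ clockwise traversal).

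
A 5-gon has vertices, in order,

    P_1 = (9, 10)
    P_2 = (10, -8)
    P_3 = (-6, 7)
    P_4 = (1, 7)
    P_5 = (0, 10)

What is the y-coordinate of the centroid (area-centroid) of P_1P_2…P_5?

298/93

Apply the shoelace (surveyor's) formula. First the cross-terms c_i = x_i·y_{i+1} − x_{i+1}·y_i:
  -172, 22, -49, 10, -90  ⇒  2A = -279, A = -139.5.
Then Σ (y_i + y_{i+1})·c_i = -2682, so ȳ = -2682 / (6·(-139.5)) = 298/93.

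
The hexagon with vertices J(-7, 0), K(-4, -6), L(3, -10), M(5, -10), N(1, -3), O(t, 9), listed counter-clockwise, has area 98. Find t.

Write out the shoelace sum; only the two edges meeting at O involve t:
2·Area = [(1·9 − t·(-3)) + (t·0 − (-7)·9)] + 115
       = 3·t + 187 = 196
⇒ t = 3.

3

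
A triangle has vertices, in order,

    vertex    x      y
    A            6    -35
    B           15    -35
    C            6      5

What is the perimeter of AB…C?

|AB| = √((9)² + (0)²) = √81 = 9
|BC| = √((-9)² + (40)²) = √1681 = 41
|CA| = √((0)² + (-40)²) = √1600 = 40
Perimeter = 9 + 41 + 40 = 90.

90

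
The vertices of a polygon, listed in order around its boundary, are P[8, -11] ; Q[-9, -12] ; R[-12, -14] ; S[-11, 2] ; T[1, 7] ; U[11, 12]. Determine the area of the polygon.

376

Apply Gauss's area formula: 2A = Σ (x_i·y_{i+1} − x_{i+1}·y_i), indices taken mod 6.
Σ = (-195) + (-18) + (-178) + (-79) + (-65) + (-217) = -752
Area = |Σ|/2 = 376.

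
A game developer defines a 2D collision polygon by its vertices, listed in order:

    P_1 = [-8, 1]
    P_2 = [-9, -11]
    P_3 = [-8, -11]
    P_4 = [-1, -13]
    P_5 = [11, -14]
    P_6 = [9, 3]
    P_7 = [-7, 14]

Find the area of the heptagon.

Apply Gauss's area formula: 2A = Σ (x_i·y_{i+1} − x_{i+1}·y_i), indices taken mod 7.
Cross-terms: 97, 11, 93, 157, 159, 147, 105  ⇒  Σ = 769
Area = |Σ|/2 = 384.5.

384.5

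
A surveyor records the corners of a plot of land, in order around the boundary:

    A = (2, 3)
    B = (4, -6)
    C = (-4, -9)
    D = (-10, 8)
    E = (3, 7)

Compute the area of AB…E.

152.5

Σ = (-24) + (-60) + (-122) + (-94) + (-5) = -305
Area = |Σ|/2 = 152.5.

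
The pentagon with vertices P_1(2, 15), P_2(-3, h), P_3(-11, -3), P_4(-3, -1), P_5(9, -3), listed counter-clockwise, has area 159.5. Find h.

8

The doubled signed area Σ (x_i y_{i+1} − x_{i+1} y_i) is linear in h.
With h=0 it equals 215; the coefficient of h is 13 (from the two edges through P_2).
So 13·h + 215 = 2·159.5 = 319 ⇒ h = 8.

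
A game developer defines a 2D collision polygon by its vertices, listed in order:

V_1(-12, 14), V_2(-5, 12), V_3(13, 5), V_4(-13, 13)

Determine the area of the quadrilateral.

Apply Gauss's area formula: 2A = Σ (x_i·y_{i+1} − x_{i+1}·y_i), indices taken mod 4.
Σ = (-74) + (-181) + (234) + (-26) = -47
Area = |Σ|/2 = 23.5.

23.5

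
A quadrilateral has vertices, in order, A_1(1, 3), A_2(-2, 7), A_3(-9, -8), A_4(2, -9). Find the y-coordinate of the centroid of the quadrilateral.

-422/153

Apply the shoelace (surveyor's) formula. First the cross-terms c_i = x_i·y_{i+1} − x_{i+1}·y_i:
  13, 79, 97, 15  ⇒  2A = 204, A = 102.
Then Σ (y_i + y_{i+1})·c_i = -1688, so ȳ = -1688 / (6·102) = -422/153.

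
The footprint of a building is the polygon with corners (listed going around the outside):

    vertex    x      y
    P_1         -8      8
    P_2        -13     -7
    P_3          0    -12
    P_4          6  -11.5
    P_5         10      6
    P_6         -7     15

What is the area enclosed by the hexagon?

397.5

Apply the shoelace (surveyor's) formula: 2A = Σ (x_i·y_{i+1} − x_{i+1}·y_i), indices taken mod 6.
Σ = (160) + (156) + (72) + (151) + (192) + (64) = 795
Area = |Σ|/2 = 397.5.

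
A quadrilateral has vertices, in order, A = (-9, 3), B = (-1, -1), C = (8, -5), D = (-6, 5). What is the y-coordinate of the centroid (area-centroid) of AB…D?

27/31

Apply the shoelace formula. First the cross-terms c_i = x_i·y_{i+1} − x_{i+1}·y_i:
  12, 13, 10, 27  ⇒  2A = 62, A = 31.
Then Σ (y_i + y_{i+1})·c_i = 162, so ȳ = 162 / (6·31) = 27/31.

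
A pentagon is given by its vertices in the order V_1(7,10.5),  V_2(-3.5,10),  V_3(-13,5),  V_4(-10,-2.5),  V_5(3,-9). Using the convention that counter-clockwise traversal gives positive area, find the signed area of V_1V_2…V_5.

Apply the shoelace formula: 2A = Σ (x_i·y_{i+1} − x_{i+1}·y_i), indices taken mod 5.
Σ = (106.75) + (112.5) + (82.5) + (97.5) + (94.5) = 493.75
Signed area = Σ/2 = 246.875 (positive ⇒ counter-clockwise traversal).

246.875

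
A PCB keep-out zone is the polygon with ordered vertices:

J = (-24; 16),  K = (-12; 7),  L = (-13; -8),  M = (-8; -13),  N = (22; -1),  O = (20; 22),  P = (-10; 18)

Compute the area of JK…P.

983

Σ = (24) + (187) + (105) + (294) + (504) + (580) + (272) = 1966
Area = |Σ|/2 = 983.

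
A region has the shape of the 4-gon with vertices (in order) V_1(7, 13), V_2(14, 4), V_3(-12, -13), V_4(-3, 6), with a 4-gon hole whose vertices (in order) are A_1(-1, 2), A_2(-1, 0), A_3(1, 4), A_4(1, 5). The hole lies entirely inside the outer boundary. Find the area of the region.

237

Outer boundary:
Apply the shoelace (surveyor's) formula: 2A = Σ (x_i·y_{i+1} − x_{i+1}·y_i), indices taken mod 4.
Cross-terms: -154, -134, -111, -81  ⇒  Σ = -480
Area = |Σ|/2 = 240.
Hole:
Apply Gauss's area formula: 2A = Σ (x_i·y_{i+1} − x_{i+1}·y_i), indices taken mod 4.
Cross-terms: 2, -4, 1, 7  ⇒  Σ = 6
Area = |Σ|/2 = 3.
Net area = 240 − 3 = 237.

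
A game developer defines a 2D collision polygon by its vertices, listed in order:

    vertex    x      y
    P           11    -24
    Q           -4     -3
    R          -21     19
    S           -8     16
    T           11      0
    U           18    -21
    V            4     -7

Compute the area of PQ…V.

Apply the shoelace (surveyor's) formula: 2A = Σ (x_i·y_{i+1} − x_{i+1}·y_i), indices taken mod 7.
P→Q: (11)(-3) − (-4)(-24) = -129
Q→R: (-4)(19) − (-21)(-3) = -139
R→S: (-21)(16) − (-8)(19) = -184
S→T: (-8)(0) − (11)(16) = -176
T→U: (11)(-21) − (18)(0) = -231
U→V: (18)(-7) − (4)(-21) = -42
V→P: (4)(-24) − (11)(-7) = -19
Σ = -920
Area = |Σ|/2 = 460.

460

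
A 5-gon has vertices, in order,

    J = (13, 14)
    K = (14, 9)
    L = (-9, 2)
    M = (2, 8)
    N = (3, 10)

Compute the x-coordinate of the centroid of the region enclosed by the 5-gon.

6

Apply the shoelace formula. First the cross-terms c_i = x_i·y_{i+1} − x_{i+1}·y_i:
  -79, 109, -76, -4, -88  ⇒  2A = -138, A = -69.
Then Σ (x_i + x_{i+1})·c_i = -2484, so x̄ = -2484 / (6·(-69)) = 6.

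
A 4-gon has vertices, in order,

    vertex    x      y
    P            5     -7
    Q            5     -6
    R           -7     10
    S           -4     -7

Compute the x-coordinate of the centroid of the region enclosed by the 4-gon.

Apply the surveyor's formula. First the cross-terms c_i = x_i·y_{i+1} − x_{i+1}·y_i:
  5, 8, 89, 63  ⇒  2A = 165, A = 82.5.
Then Σ (x_i + x_{i+1})·c_i = -882, so x̄ = -882 / (6·82.5) = -98/55.

-98/55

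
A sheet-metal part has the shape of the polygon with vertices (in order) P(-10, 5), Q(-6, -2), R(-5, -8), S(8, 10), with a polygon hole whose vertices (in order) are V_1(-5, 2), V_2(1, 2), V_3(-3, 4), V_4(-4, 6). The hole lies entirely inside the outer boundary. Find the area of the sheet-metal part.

Outer boundary:
Apply the shoelace (surveyor's) formula: 2A = Σ (x_i·y_{i+1} − x_{i+1}·y_i), indices taken mod 4.
Σ = (50) + (38) + (14) + (140) = 242
Area = |Σ|/2 = 121.
Hole:
Σ = (-12) + (10) + (-2) + (22) = 18
Area = |Σ|/2 = 9.
Net area = 121 − 9 = 112.

112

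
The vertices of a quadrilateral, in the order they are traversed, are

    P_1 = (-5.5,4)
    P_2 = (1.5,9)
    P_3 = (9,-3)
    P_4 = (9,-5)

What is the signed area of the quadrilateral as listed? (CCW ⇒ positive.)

Apply Gauss's area formula: 2A = Σ (x_i·y_{i+1} − x_{i+1}·y_i), indices taken mod 4.
Σ = (-55.5) + (-85.5) + (-18) + (8.5) = -150.5
Signed area = Σ/2 = -75.25 (negative ⇒ clockwise traversal).

-75.25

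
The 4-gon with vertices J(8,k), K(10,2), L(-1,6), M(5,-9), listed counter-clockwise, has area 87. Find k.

The doubled signed area Σ (x_i y_{i+1} − x_{i+1} y_i) is linear in k.
With k=0 it equals 129; the coefficient of k is -5 (from the two edges through J).
So -5·k + 129 = 2·87 = 174 ⇒ k = -9.

-9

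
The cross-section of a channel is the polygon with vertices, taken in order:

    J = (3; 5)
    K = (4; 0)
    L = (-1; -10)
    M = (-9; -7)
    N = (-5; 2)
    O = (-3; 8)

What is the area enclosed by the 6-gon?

J→K: (3)(0) − (4)(5) = -20
K→L: (4)(-10) − (-1)(0) = -40
L→M: (-1)(-7) − (-9)(-10) = -83
M→N: (-9)(2) − (-5)(-7) = -53
N→O: (-5)(8) − (-3)(2) = -34
O→J: (-3)(5) − (3)(8) = -39
Σ = -269
Area = |Σ|/2 = 134.5.

134.5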